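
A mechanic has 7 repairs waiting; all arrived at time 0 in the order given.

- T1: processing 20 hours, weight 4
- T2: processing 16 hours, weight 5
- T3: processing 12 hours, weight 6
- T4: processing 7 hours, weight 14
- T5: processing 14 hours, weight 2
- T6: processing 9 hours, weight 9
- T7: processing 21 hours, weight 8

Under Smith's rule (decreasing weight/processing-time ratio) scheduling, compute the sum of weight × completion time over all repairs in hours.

WSPT (decreasing weight/processing-time ratio): T4 T6 T3 T7 T2 T1 T5.
T4: finishes 7, weight 14, w·C = 98
T6: finishes 16, weight 9, w·C = 144
T3: finishes 28, weight 6, w·C = 168
T7: finishes 49, weight 8, w·C = 392
T2: finishes 65, weight 5, w·C = 325
T1: finishes 85, weight 4, w·C = 340
T5: finishes 99, weight 2, w·C = 198
Sum = 98+144+168+392+325+340+198 = 1665.

1665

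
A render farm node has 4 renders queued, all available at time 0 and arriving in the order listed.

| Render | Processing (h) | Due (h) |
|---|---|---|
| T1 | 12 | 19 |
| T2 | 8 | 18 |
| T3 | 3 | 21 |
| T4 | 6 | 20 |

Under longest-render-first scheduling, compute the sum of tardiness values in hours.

LPT (decreasing processing time): T1 T2 T4 T3.
T1: 0→12, due 19, tardiness 0
T2: 12→20, due 18, tardiness 2
T4: 20→26, due 20, tardiness 6
T3: 26→29, due 21, tardiness 8
Sum = 0+2+6+8 = 16.

16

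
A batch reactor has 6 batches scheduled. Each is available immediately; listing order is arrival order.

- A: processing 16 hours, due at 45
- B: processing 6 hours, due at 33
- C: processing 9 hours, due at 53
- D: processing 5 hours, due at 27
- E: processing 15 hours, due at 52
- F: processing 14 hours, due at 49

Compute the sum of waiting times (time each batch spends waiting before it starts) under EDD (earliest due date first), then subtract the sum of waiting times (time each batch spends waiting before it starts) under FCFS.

EDD (increasing due date): D B A F E C.
D: waits 0, runs 0→5
B: waits 5, runs 5→11
A: waits 11, runs 11→27
F: waits 27, runs 27→41
E: waits 41, runs 41→56
C: waits 56, runs 56→65
Sum = 0+5+11+27+41+56 = 140.
FIFO (arrival order): A B C D E F.
A: waits 0, runs 0→16
B: waits 16, runs 16→22
C: waits 22, runs 22→31
D: waits 31, runs 31→36
E: waits 36, runs 36→51
F: waits 51, runs 51→65
Sum = 0+16+22+31+36+51 = 156.
Difference = 140 − 156 = -16.

-16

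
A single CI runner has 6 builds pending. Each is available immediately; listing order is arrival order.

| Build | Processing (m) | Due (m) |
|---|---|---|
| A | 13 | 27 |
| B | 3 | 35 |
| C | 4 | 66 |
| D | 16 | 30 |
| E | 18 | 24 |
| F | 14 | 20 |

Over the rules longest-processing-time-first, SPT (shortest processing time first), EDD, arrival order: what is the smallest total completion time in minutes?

182

LPT (decreasing processing time): E D F A C B.
E: 0→18
D: 18→34
F: 34→48
A: 48→61
C: 61→65
B: 65→68
Sum = 18+34+48+61+65+68 = 294.
SPT (increasing processing time): B C A F D E.
B: 0→3
C: 3→7
A: 7→20
F: 20→34
D: 34→50
E: 50→68
Sum = 3+7+20+34+50+68 = 182.
EDD (increasing due date): F E A D B C.
F: 0→14
E: 14→32
A: 32→45
D: 45→61
B: 61→64
C: 64→68
Sum = 14+32+45+61+64+68 = 284.
FIFO (arrival order): A B C D E F.
A: 0→13
B: 13→16
C: 16→20
D: 20→36
E: 36→54
F: 54→68
Sum = 13+16+20+36+54+68 = 207.
LPT 294, SPT 182, EDD 284, FIFO 207 → minimum 182.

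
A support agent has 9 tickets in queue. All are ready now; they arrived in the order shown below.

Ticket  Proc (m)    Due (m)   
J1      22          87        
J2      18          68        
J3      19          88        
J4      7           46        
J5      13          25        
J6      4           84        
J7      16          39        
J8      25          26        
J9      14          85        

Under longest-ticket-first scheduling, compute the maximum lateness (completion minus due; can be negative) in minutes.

102

LPT (decreasing processing time): J8 J1 J3 J2 J7 J9 J5 J4 J6.
J8: 0→25, due 26, lateness -1
J1: 25→47, due 87, lateness -40
J3: 47→66, due 88, lateness -22
J2: 66→84, due 68, lateness 16
J7: 84→100, due 39, lateness 61
J9: 100→114, due 85, lateness 29
J5: 114→127, due 25, lateness 102
J4: 127→134, due 46, lateness 88
J6: 134→138, due 84, lateness 54
Maximum = 102.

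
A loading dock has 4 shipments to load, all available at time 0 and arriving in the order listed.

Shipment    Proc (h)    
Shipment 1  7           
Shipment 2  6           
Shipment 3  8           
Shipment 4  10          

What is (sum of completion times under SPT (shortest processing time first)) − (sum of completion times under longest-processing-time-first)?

-13

SPT (increasing processing time): Shipment 2 Shipment 1 Shipment 3 Shipment 4.
Shipment 2: 0→6
Shipment 1: 6→13
Shipment 3: 13→21
Shipment 4: 21→31
Sum = 6+13+21+31 = 71.
LPT (decreasing processing time): Shipment 4 Shipment 3 Shipment 1 Shipment 2.
Shipment 4: 0→10
Shipment 3: 10→18
Shipment 1: 18→25
Shipment 2: 25→31
Sum = 10+18+25+31 = 84.
Difference = 71 − 84 = -13.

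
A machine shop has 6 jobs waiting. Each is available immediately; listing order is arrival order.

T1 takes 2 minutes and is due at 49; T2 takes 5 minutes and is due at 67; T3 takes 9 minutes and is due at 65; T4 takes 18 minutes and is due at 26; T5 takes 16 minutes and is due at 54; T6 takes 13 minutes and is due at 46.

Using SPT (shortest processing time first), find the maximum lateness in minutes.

37

SPT (increasing processing time): T1 T2 T3 T6 T5 T4.
T1: 0→2, due 49, lateness -47
T2: 2→7, due 67, lateness -60
T3: 7→16, due 65, lateness -49
T6: 16→29, due 46, lateness -17
T5: 29→45, due 54, lateness -9
T4: 45→63, due 26, lateness 37
Maximum = 37.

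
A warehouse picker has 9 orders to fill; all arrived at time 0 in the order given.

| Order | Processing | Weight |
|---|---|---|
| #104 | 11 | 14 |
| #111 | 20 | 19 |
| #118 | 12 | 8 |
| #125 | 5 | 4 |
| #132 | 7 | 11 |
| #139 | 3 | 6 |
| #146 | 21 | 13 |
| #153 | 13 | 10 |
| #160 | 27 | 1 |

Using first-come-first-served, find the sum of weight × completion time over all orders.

4298

FIFO (arrival order): #104 #111 #118 #125 #132 #139 #146 #153 #160.
#104: finishes 11, weight 14, w·C = 154
#111: finishes 31, weight 19, w·C = 589
#118: finishes 43, weight 8, w·C = 344
#125: finishes 48, weight 4, w·C = 192
#132: finishes 55, weight 11, w·C = 605
#139: finishes 58, weight 6, w·C = 348
#146: finishes 79, weight 13, w·C = 1027
#153: finishes 92, weight 10, w·C = 920
#160: finishes 119, weight 1, w·C = 119
Sum = 154+589+344+192+605+348+1027+920+119 = 4298.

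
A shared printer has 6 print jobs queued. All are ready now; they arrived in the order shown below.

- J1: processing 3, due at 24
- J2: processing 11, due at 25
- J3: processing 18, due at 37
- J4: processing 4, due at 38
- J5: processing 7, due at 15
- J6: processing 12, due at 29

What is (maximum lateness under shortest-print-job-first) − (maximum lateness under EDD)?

1

SPT (increasing processing time): J1 J4 J5 J2 J6 J3.
J1: 0→3, due 24, lateness -21
J4: 3→7, due 38, lateness -31
J5: 7→14, due 15, lateness -1
J2: 14→25, due 25, lateness 0
J6: 25→37, due 29, lateness 8
J3: 37→55, due 37, lateness 18
Maximum = 18.
EDD (increasing due date): J5 J1 J2 J6 J3 J4.
J5: 0→7, due 15, lateness -8
J1: 7→10, due 24, lateness -14
J2: 10→21, due 25, lateness -4
J6: 21→33, due 29, lateness 4
J3: 33→51, due 37, lateness 14
J4: 51→55, due 38, lateness 17
Maximum = 17.
Difference = 18 − 17 = 1.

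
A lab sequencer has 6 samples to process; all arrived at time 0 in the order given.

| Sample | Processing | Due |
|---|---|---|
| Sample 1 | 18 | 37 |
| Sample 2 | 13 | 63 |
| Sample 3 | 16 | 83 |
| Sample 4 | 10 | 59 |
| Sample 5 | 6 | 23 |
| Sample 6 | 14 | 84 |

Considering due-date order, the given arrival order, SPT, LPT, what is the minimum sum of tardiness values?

0

EDD (increasing due date): Sample 5 Sample 1 Sample 4 Sample 2 Sample 3 Sample 6.
Sample 5: 0→6, due 23, tardiness 0
Sample 1: 6→24, due 37, tardiness 0
Sample 4: 24→34, due 59, tardiness 0
Sample 2: 34→47, due 63, tardiness 0
Sample 3: 47→63, due 83, tardiness 0
Sample 6: 63→77, due 84, tardiness 0
Sum = 0+0+0+0+0+0 = 0.
FIFO (arrival order): Sample 1 Sample 2 Sample 3 Sample 4 Sample 5 Sample 6.
Sample 1: 0→18, due 37, tardiness 0
Sample 2: 18→31, due 63, tardiness 0
Sample 3: 31→47, due 83, tardiness 0
Sample 4: 47→57, due 59, tardiness 0
Sample 5: 57→63, due 23, tardiness 40
Sample 6: 63→77, due 84, tardiness 0
Sum = 0+0+0+0+40+0 = 40.
SPT (increasing processing time): Sample 5 Sample 4 Sample 2 Sample 6 Sample 3 Sample 1.
Sample 5: 0→6, due 23, tardiness 0
Sample 4: 6→16, due 59, tardiness 0
Sample 2: 16→29, due 63, tardiness 0
Sample 6: 29→43, due 84, tardiness 0
Sample 3: 43→59, due 83, tardiness 0
Sample 1: 59→77, due 37, tardiness 40
Sum = 0+0+0+0+0+40 = 40.
LPT (decreasing processing time): Sample 1 Sample 3 Sample 6 Sample 2 Sample 4 Sample 5.
Sample 1: 0→18, due 37, tardiness 0
Sample 3: 18→34, due 83, tardiness 0
Sample 6: 34→48, due 84, tardiness 0
Sample 2: 48→61, due 63, tardiness 0
Sample 4: 61→71, due 59, tardiness 12
Sample 5: 71→77, due 23, tardiness 54
Sum = 0+0+0+0+12+54 = 66.
EDD 0, FIFO 40, SPT 40, LPT 66 → minimum 0.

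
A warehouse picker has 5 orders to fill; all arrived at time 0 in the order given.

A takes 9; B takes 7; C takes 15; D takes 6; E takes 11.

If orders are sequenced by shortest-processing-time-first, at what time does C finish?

48

SPT (increasing processing time): D B A E C.
D: 0→6
B: 6→13
A: 13→22
E: 22→33
C: 33→48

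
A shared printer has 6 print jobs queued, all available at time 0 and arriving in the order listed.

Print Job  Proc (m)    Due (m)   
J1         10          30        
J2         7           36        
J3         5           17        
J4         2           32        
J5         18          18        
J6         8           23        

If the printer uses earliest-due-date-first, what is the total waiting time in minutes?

EDD (increasing due date): J3 J5 J6 J1 J4 J2.
J3: waits 0, runs 0→5
J5: waits 5, runs 5→23
J6: waits 23, runs 23→31
J1: waits 31, runs 31→41
J4: waits 41, runs 41→43
J2: waits 43, runs 43→50
Sum = 0+5+23+31+41+43 = 143.

143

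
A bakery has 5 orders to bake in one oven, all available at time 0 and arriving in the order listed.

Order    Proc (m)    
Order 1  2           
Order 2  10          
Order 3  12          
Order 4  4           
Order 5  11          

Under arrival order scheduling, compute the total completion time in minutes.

FIFO (arrival order): Order 1 Order 2 Order 3 Order 4 Order 5.
Order 1: 0→2
Order 2: 2→12
Order 3: 12→24
Order 4: 24→28
Order 5: 28→39
Sum = 2+12+24+28+39 = 105.

105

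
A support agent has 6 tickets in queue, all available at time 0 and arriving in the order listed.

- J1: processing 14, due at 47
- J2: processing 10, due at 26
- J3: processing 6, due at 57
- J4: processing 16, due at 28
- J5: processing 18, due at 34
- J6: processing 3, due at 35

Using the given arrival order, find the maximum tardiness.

FIFO (arrival order): J1 J2 J3 J4 J5 J6.
J1: 0→14, due 47, tardiness 0
J2: 14→24, due 26, tardiness 0
J3: 24→30, due 57, tardiness 0
J4: 30→46, due 28, tardiness 18
J5: 46→64, due 34, tardiness 30
J6: 64→67, due 35, tardiness 32
Maximum = 32.

32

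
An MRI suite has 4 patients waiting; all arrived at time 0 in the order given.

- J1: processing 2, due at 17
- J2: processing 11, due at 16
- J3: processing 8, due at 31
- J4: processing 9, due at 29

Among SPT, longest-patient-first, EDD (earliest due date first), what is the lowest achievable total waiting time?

SPT (increasing processing time): J1 J3 J4 J2.
J1: waits 0, runs 0→2
J3: waits 2, runs 2→10
J4: waits 10, runs 10→19
J2: waits 19, runs 19→30
Sum = 0+2+10+19 = 31.
LPT (decreasing processing time): J2 J4 J3 J1.
J2: waits 0, runs 0→11
J4: waits 11, runs 11→20
J3: waits 20, runs 20→28
J1: waits 28, runs 28→30
Sum = 0+11+20+28 = 59.
EDD (increasing due date): J2 J1 J4 J3.
J2: waits 0, runs 0→11
J1: waits 11, runs 11→13
J4: waits 13, runs 13→22
J3: waits 22, runs 22→30
Sum = 0+11+13+22 = 46.
SPT 31, LPT 59, EDD 46 → minimum 31.

31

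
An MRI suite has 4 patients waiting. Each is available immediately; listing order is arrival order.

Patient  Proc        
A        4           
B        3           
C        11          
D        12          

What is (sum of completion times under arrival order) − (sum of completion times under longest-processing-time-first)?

-33

FIFO (arrival order): A B C D.
A: 0→4
B: 4→7
C: 7→18
D: 18→30
Sum = 4+7+18+30 = 59.
LPT (decreasing processing time): D C A B.
D: 0→12
C: 12→23
A: 23→27
B: 27→30
Sum = 12+23+27+30 = 92.
Difference = 59 − 92 = -33.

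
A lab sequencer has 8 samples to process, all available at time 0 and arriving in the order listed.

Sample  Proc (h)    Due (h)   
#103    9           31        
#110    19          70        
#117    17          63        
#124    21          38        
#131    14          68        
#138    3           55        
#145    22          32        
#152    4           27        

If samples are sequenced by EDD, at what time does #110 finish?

109

EDD (increasing due date): #152 #103 #145 #124 #138 #117 #131 #110.
#152: 0→4
#103: 4→13
#145: 13→35
#124: 35→56
#138: 56→59
#117: 59→76
#131: 76→90
#110: 90→109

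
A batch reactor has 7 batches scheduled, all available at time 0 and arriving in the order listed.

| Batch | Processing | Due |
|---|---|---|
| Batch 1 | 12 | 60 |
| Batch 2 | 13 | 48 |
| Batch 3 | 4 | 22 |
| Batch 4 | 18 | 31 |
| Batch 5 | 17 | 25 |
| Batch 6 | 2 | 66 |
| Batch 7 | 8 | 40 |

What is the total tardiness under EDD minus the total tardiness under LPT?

-49

EDD (increasing due date): Batch 3 Batch 5 Batch 4 Batch 7 Batch 2 Batch 1 Batch 6.
Batch 3: 0→4, due 22, tardiness 0
Batch 5: 4→21, due 25, tardiness 0
Batch 4: 21→39, due 31, tardiness 8
Batch 7: 39→47, due 40, tardiness 7
Batch 2: 47→60, due 48, tardiness 12
Batch 1: 60→72, due 60, tardiness 12
Batch 6: 72→74, due 66, tardiness 8
Sum = 0+0+8+7+12+12+8 = 47.
LPT (decreasing processing time): Batch 4 Batch 5 Batch 2 Batch 1 Batch 7 Batch 3 Batch 6.
Batch 4: 0→18, due 31, tardiness 0
Batch 5: 18→35, due 25, tardiness 10
Batch 2: 35→48, due 48, tardiness 0
Batch 1: 48→60, due 60, tardiness 0
Batch 7: 60→68, due 40, tardiness 28
Batch 3: 68→72, due 22, tardiness 50
Batch 6: 72→74, due 66, tardiness 8
Sum = 0+10+0+0+28+50+8 = 96.
Difference = 47 − 96 = -49.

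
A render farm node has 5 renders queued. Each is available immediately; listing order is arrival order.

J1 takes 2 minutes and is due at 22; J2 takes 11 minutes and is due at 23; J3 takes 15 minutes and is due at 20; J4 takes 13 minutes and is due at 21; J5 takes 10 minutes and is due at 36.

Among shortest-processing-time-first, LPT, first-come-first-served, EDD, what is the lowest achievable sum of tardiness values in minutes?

SPT (increasing processing time): J1 J5 J2 J4 J3.
J1: 0→2, due 22, tardiness 0
J5: 2→12, due 36, tardiness 0
J2: 12→23, due 23, tardiness 0
J4: 23→36, due 21, tardiness 15
J3: 36→51, due 20, tardiness 31
Sum = 0+0+0+15+31 = 46.
LPT (decreasing processing time): J3 J4 J2 J5 J1.
J3: 0→15, due 20, tardiness 0
J4: 15→28, due 21, tardiness 7
J2: 28→39, due 23, tardiness 16
J5: 39→49, due 36, tardiness 13
J1: 49→51, due 22, tardiness 29
Sum = 0+7+16+13+29 = 65.
FIFO (arrival order): J1 J2 J3 J4 J5.
J1: 0→2, due 22, tardiness 0
J2: 2→13, due 23, tardiness 0
J3: 13→28, due 20, tardiness 8
J4: 28→41, due 21, tardiness 20
J5: 41→51, due 36, tardiness 15
Sum = 0+0+8+20+15 = 43.
EDD (increasing due date): J3 J4 J1 J2 J5.
J3: 0→15, due 20, tardiness 0
J4: 15→28, due 21, tardiness 7
J1: 28→30, due 22, tardiness 8
J2: 30→41, due 23, tardiness 18
J5: 41→51, due 36, tardiness 15
Sum = 0+7+8+18+15 = 48.
SPT 46, LPT 65, FIFO 43, EDD 48 → minimum 43.

43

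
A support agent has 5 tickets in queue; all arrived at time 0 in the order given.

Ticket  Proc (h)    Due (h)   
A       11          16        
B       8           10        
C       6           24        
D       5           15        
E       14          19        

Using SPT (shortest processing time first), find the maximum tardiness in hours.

SPT (increasing processing time): D C B A E.
D: 0→5, due 15, tardiness 0
C: 5→11, due 24, tardiness 0
B: 11→19, due 10, tardiness 9
A: 19→30, due 16, tardiness 14
E: 30→44, due 19, tardiness 25
Maximum = 25.

25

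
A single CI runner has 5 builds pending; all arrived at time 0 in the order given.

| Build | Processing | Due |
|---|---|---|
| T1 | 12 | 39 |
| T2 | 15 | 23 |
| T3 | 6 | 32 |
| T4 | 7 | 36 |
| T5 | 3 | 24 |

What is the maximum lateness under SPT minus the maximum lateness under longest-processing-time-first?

SPT (increasing processing time): T5 T3 T4 T1 T2.
T5: 0→3, due 24, lateness -21
T3: 3→9, due 32, lateness -23
T4: 9→16, due 36, lateness -20
T1: 16→28, due 39, lateness -11
T2: 28→43, due 23, lateness 20
Maximum = 20.
LPT (decreasing processing time): T2 T1 T4 T3 T5.
T2: 0→15, due 23, lateness -8
T1: 15→27, due 39, lateness -12
T4: 27→34, due 36, lateness -2
T3: 34→40, due 32, lateness 8
T5: 40→43, due 24, lateness 19
Maximum = 19.
Difference = 20 − 19 = 1.

1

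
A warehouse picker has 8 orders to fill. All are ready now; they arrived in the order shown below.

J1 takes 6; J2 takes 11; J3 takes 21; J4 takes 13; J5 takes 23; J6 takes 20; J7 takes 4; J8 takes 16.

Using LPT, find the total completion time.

632

LPT (decreasing processing time): J5 J3 J6 J8 J4 J2 J1 J7.
J5: 0→23
J3: 23→44
J6: 44→64
J8: 64→80
J4: 80→93
J2: 93→104
J1: 104→110
J7: 110→114
Sum = 23+44+64+80+93+104+110+114 = 632.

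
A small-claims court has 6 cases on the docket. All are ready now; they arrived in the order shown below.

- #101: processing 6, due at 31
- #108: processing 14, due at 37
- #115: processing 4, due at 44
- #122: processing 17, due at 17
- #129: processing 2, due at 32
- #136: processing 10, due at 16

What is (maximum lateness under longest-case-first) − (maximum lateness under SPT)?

LPT (decreasing processing time): #122 #108 #136 #101 #115 #129.
#122: 0→17, due 17, lateness 0
#108: 17→31, due 37, lateness -6
#136: 31→41, due 16, lateness 25
#101: 41→47, due 31, lateness 16
#115: 47→51, due 44, lateness 7
#129: 51→53, due 32, lateness 21
Maximum = 25.
SPT (increasing processing time): #129 #115 #101 #136 #108 #122.
#129: 0→2, due 32, lateness -30
#115: 2→6, due 44, lateness -38
#101: 6→12, due 31, lateness -19
#136: 12→22, due 16, lateness 6
#108: 22→36, due 37, lateness -1
#122: 36→53, due 17, lateness 36
Maximum = 36.
Difference = 25 − 36 = -11.

-11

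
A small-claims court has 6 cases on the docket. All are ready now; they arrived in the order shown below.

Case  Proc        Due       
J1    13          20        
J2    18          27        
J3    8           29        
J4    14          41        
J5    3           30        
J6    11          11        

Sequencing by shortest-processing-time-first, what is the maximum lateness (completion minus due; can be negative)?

40

SPT (increasing processing time): J5 J3 J6 J1 J4 J2.
J5: 0→3, due 30, lateness -27
J3: 3→11, due 29, lateness -18
J6: 11→22, due 11, lateness 11
J1: 22→35, due 20, lateness 15
J4: 35→49, due 41, lateness 8
J2: 49→67, due 27, lateness 40
Maximum = 40.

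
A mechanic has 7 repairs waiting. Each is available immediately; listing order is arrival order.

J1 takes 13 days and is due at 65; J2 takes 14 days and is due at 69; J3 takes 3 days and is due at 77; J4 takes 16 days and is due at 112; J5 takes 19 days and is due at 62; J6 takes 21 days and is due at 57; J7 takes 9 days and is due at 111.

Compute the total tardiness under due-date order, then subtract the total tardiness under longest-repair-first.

-37

EDD (increasing due date): J6 J5 J1 J2 J3 J7 J4.
J6: 0→21, due 57, tardiness 0
J5: 21→40, due 62, tardiness 0
J1: 40→53, due 65, tardiness 0
J2: 53→67, due 69, tardiness 0
J3: 67→70, due 77, tardiness 0
J7: 70→79, due 111, tardiness 0
J4: 79→95, due 112, tardiness 0
Sum = 0+0+0+0+0+0+0 = 0.
LPT (decreasing processing time): J6 J5 J4 J2 J1 J7 J3.
J6: 0→21, due 57, tardiness 0
J5: 21→40, due 62, tardiness 0
J4: 40→56, due 112, tardiness 0
J2: 56→70, due 69, tardiness 1
J1: 70→83, due 65, tardiness 18
J7: 83→92, due 111, tardiness 0
J3: 92→95, due 77, tardiness 18
Sum = 0+0+0+1+18+0+18 = 37.
Difference = 0 − 37 = -37.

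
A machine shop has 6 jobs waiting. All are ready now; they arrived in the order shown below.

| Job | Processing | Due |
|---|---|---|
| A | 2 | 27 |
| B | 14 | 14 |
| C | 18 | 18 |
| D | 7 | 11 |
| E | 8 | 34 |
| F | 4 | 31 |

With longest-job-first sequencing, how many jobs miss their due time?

5

LPT (decreasing processing time): C B E D F A.
C: 0→18, due 18, tardiness 0
B: 18→32, due 14, tardiness 18
E: 32→40, due 34, tardiness 6
D: 40→47, due 11, tardiness 36
F: 47→51, due 31, tardiness 20
A: 51→53, due 27, tardiness 26
Late jobs: 5.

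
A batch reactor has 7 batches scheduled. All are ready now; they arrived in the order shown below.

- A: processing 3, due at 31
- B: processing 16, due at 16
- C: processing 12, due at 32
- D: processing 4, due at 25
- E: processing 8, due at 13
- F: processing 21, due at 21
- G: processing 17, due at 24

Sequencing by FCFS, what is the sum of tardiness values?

143

FIFO (arrival order): A B C D E F G.
A: 0→3, due 31, tardiness 0
B: 3→19, due 16, tardiness 3
C: 19→31, due 32, tardiness 0
D: 31→35, due 25, tardiness 10
E: 35→43, due 13, tardiness 30
F: 43→64, due 21, tardiness 43
G: 64→81, due 24, tardiness 57
Sum = 0+3+0+10+30+43+57 = 143.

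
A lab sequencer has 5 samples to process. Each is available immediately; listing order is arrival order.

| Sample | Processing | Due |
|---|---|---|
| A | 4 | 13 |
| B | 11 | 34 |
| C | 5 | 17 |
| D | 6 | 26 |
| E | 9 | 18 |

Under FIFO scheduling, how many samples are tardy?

2

FIFO (arrival order): A B C D E.
A: 0→4, due 13, tardiness 0
B: 4→15, due 34, tardiness 0
C: 15→20, due 17, tardiness 3
D: 20→26, due 26, tardiness 0
E: 26→35, due 18, tardiness 17
Late samples: 2.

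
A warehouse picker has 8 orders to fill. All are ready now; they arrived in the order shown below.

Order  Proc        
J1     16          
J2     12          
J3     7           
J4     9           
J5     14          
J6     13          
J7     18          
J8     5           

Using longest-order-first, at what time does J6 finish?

61

LPT (decreasing processing time): J7 J1 J5 J6 J2 J4 J3 J8.
J7: 0→18
J1: 18→34
J5: 34→48
J6: 48→61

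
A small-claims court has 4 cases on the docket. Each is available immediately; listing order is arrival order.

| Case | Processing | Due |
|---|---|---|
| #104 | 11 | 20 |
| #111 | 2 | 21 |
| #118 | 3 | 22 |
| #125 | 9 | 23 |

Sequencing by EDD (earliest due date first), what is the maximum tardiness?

2

EDD (increasing due date): #104 #111 #118 #125.
#104: 0→11, due 20, tardiness 0
#111: 11→13, due 21, tardiness 0
#118: 13→16, due 22, tardiness 0
#125: 16→25, due 23, tardiness 2
Maximum = 2.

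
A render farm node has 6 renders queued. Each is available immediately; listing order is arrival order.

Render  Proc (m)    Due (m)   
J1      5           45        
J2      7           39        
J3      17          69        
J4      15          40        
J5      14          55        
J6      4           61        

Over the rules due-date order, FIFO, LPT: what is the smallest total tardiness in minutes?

EDD (increasing due date): J2 J4 J1 J5 J6 J3.
J2: 0→7, due 39, tardiness 0
J4: 7→22, due 40, tardiness 0
J1: 22→27, due 45, tardiness 0
J5: 27→41, due 55, tardiness 0
J6: 41→45, due 61, tardiness 0
J3: 45→62, due 69, tardiness 0
Sum = 0+0+0+0+0+0 = 0.
FIFO (arrival order): J1 J2 J3 J4 J5 J6.
J1: 0→5, due 45, tardiness 0
J2: 5→12, due 39, tardiness 0
J3: 12→29, due 69, tardiness 0
J4: 29→44, due 40, tardiness 4
J5: 44→58, due 55, tardiness 3
J6: 58→62, due 61, tardiness 1
Sum = 0+0+0+4+3+1 = 8.
LPT (decreasing processing time): J3 J4 J5 J2 J1 J6.
J3: 0→17, due 69, tardiness 0
J4: 17→32, due 40, tardiness 0
J5: 32→46, due 55, tardiness 0
J2: 46→53, due 39, tardiness 14
J1: 53→58, due 45, tardiness 13
J6: 58→62, due 61, tardiness 1
Sum = 0+0+0+14+13+1 = 28.
EDD 0, FIFO 8, LPT 28 → minimum 0.

0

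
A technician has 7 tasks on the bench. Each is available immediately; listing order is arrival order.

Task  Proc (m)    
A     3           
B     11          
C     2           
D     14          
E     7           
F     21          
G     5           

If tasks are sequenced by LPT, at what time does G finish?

LPT (decreasing processing time): F D B E G A C.
F: 0→21
D: 21→35
B: 35→46
E: 46→53
G: 53→58

58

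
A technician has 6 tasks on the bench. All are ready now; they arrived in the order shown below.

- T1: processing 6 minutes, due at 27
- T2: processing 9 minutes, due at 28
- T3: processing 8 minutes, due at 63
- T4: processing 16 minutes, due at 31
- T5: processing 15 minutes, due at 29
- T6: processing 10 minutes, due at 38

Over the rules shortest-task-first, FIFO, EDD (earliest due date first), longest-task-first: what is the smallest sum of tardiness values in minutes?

SPT (increasing processing time): T1 T3 T2 T6 T5 T4.
T1: 0→6, due 27, tardiness 0
T3: 6→14, due 63, tardiness 0
T2: 14→23, due 28, tardiness 0
T6: 23→33, due 38, tardiness 0
T5: 33→48, due 29, tardiness 19
T4: 48→64, due 31, tardiness 33
Sum = 0+0+0+0+19+33 = 52.
FIFO (arrival order): T1 T2 T3 T4 T5 T6.
T1: 0→6, due 27, tardiness 0
T2: 6→15, due 28, tardiness 0
T3: 15→23, due 63, tardiness 0
T4: 23→39, due 31, tardiness 8
T5: 39→54, due 29, tardiness 25
T6: 54→64, due 38, tardiness 26
Sum = 0+0+0+8+25+26 = 59.
EDD (increasing due date): T1 T2 T5 T4 T6 T3.
T1: 0→6, due 27, tardiness 0
T2: 6→15, due 28, tardiness 0
T5: 15→30, due 29, tardiness 1
T4: 30→46, due 31, tardiness 15
T6: 46→56, due 38, tardiness 18
T3: 56→64, due 63, tardiness 1
Sum = 0+0+1+15+18+1 = 35.
LPT (decreasing processing time): T4 T5 T6 T2 T3 T1.
T4: 0→16, due 31, tardiness 0
T5: 16→31, due 29, tardiness 2
T6: 31→41, due 38, tardiness 3
T2: 41→50, due 28, tardiness 22
T3: 50→58, due 63, tardiness 0
T1: 58→64, due 27, tardiness 37
Sum = 0+2+3+22+0+37 = 64.
SPT 52, FIFO 59, EDD 35, LPT 64 → minimum 35.

35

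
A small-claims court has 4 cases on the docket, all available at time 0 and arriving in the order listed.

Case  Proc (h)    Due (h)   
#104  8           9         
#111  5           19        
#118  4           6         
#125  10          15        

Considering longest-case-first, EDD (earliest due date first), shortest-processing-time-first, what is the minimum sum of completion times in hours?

LPT (decreasing processing time): #125 #104 #111 #118.
#125: 0→10
#104: 10→18
#111: 18→23
#118: 23→27
Sum = 10+18+23+27 = 78.
EDD (increasing due date): #118 #104 #125 #111.
#118: 0→4
#104: 4→12
#125: 12→22
#111: 22→27
Sum = 4+12+22+27 = 65.
SPT (increasing processing time): #118 #111 #104 #125.
#118: 0→4
#111: 4→9
#104: 9→17
#125: 17→27
Sum = 4+9+17+27 = 57.
LPT 78, EDD 65, SPT 57 → minimum 57.

57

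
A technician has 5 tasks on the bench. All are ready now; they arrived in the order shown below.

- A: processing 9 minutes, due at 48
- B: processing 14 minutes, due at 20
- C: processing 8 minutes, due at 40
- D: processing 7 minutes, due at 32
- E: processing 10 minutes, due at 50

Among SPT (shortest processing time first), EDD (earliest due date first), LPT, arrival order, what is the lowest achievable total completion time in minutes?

SPT (increasing processing time): D C A E B.
D: 0→7
C: 7→15
A: 15→24
E: 24→34
B: 34→48
Sum = 7+15+24+34+48 = 128.
EDD (increasing due date): B D C A E.
B: 0→14
D: 14→21
C: 21→29
A: 29→38
E: 38→48
Sum = 14+21+29+38+48 = 150.
LPT (decreasing processing time): B E A C D.
B: 0→14
E: 14→24
A: 24→33
C: 33→41
D: 41→48
Sum = 14+24+33+41+48 = 160.
FIFO (arrival order): A B C D E.
A: 0→9
B: 9→23
C: 23→31
D: 31→38
E: 38→48
Sum = 9+23+31+38+48 = 149.
SPT 128, EDD 150, LPT 160, FIFO 149 → minimum 128.

128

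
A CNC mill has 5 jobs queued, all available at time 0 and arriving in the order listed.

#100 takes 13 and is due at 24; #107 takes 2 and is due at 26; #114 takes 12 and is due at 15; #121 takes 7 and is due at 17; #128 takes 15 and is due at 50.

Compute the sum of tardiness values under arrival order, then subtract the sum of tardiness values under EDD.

11

FIFO (arrival order): #100 #107 #114 #121 #128.
#100: 0→13, due 24, tardiness 0
#107: 13→15, due 26, tardiness 0
#114: 15→27, due 15, tardiness 12
#121: 27→34, due 17, tardiness 17
#128: 34→49, due 50, tardiness 0
Sum = 0+0+12+17+0 = 29.
EDD (increasing due date): #114 #121 #100 #107 #128.
#114: 0→12, due 15, tardiness 0
#121: 12→19, due 17, tardiness 2
#100: 19→32, due 24, tardiness 8
#107: 32→34, due 26, tardiness 8
#128: 34→49, due 50, tardiness 0
Sum = 0+2+8+8+0 = 18.
Difference = 29 − 18 = 11.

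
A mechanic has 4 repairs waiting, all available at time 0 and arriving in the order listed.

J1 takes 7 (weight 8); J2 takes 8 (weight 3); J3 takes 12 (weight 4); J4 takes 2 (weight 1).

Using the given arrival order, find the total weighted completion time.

FIFO (arrival order): J1 J2 J3 J4.
J1: finishes 7, weight 8, w·C = 56
J2: finishes 15, weight 3, w·C = 45
J3: finishes 27, weight 4, w·C = 108
J4: finishes 29, weight 1, w·C = 29
Sum = 56+45+108+29 = 238.

238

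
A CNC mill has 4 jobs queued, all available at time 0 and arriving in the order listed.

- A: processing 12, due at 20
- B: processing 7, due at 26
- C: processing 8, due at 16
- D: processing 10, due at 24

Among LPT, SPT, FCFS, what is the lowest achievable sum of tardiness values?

LPT (decreasing processing time): A D C B.
A: 0→12, due 20, tardiness 0
D: 12→22, due 24, tardiness 0
C: 22→30, due 16, tardiness 14
B: 30→37, due 26, tardiness 11
Sum = 0+0+14+11 = 25.
SPT (increasing processing time): B C D A.
B: 0→7, due 26, tardiness 0
C: 7→15, due 16, tardiness 0
D: 15→25, due 24, tardiness 1
A: 25→37, due 20, tardiness 17
Sum = 0+0+1+17 = 18.
FIFO (arrival order): A B C D.
A: 0→12, due 20, tardiness 0
B: 12→19, due 26, tardiness 0
C: 19→27, due 16, tardiness 11
D: 27→37, due 24, tardiness 13
Sum = 0+0+11+13 = 24.
LPT 25, SPT 18, FIFO 24 → minimum 18.

18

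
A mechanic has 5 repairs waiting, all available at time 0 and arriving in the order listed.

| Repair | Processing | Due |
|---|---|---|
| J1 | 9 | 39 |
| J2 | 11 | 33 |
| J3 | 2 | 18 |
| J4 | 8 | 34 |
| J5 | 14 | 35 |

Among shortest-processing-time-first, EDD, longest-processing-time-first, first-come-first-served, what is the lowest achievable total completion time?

SPT (increasing processing time): J3 J4 J1 J2 J5.
J3: 0→2
J4: 2→10
J1: 10→19
J2: 19→30
J5: 30→44
Sum = 2+10+19+30+44 = 105.
EDD (increasing due date): J3 J2 J4 J5 J1.
J3: 0→2
J2: 2→13
J4: 13→21
J5: 21→35
J1: 35→44
Sum = 2+13+21+35+44 = 115.
LPT (decreasing processing time): J5 J2 J1 J4 J3.
J5: 0→14
J2: 14→25
J1: 25→34
J4: 34→42
J3: 42→44
Sum = 14+25+34+42+44 = 159.
FIFO (arrival order): J1 J2 J3 J4 J5.
J1: 0→9
J2: 9→20
J3: 20→22
J4: 22→30
J5: 30→44
Sum = 9+20+22+30+44 = 125.
SPT 105, EDD 115, LPT 159, FIFO 125 → minimum 105.

105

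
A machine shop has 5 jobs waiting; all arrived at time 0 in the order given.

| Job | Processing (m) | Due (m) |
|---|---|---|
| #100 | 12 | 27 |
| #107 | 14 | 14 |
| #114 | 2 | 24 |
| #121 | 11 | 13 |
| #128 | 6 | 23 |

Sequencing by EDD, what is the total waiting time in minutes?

100

EDD (increasing due date): #121 #107 #128 #114 #100.
#121: waits 0, runs 0→11
#107: waits 11, runs 11→25
#128: waits 25, runs 25→31
#114: waits 31, runs 31→33
#100: waits 33, runs 33→45
Sum = 0+11+25+31+33 = 100.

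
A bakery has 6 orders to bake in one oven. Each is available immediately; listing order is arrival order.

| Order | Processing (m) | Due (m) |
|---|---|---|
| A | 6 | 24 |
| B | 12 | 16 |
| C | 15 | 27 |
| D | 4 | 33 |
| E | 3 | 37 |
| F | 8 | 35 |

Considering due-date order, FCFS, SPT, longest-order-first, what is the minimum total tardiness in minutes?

EDD (increasing due date): B A C D F E.
B: 0→12, due 16, tardiness 0
A: 12→18, due 24, tardiness 0
C: 18→33, due 27, tardiness 6
D: 33→37, due 33, tardiness 4
F: 37→45, due 35, tardiness 10
E: 45→48, due 37, tardiness 11
Sum = 0+0+6+4+10+11 = 31.
FIFO (arrival order): A B C D E F.
A: 0→6, due 24, tardiness 0
B: 6→18, due 16, tardiness 2
C: 18→33, due 27, tardiness 6
D: 33→37, due 33, tardiness 4
E: 37→40, due 37, tardiness 3
F: 40→48, due 35, tardiness 13
Sum = 0+2+6+4+3+13 = 28.
SPT (increasing processing time): E D A F B C.
E: 0→3, due 37, tardiness 0
D: 3→7, due 33, tardiness 0
A: 7→13, due 24, tardiness 0
F: 13→21, due 35, tardiness 0
B: 21→33, due 16, tardiness 17
C: 33→48, due 27, tardiness 21
Sum = 0+0+0+0+17+21 = 38.
LPT (decreasing processing time): C B F A D E.
C: 0→15, due 27, tardiness 0
B: 15→27, due 16, tardiness 11
F: 27→35, due 35, tardiness 0
A: 35→41, due 24, tardiness 17
D: 41→45, due 33, tardiness 12
E: 45→48, due 37, tardiness 11
Sum = 0+11+0+17+12+11 = 51.
EDD 31, FIFO 28, SPT 38, LPT 51 → minimum 28.

28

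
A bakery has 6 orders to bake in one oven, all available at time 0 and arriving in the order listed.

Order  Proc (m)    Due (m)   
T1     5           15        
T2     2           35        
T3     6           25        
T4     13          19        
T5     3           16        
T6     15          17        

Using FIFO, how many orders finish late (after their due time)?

3

FIFO (arrival order): T1 T2 T3 T4 T5 T6.
T1: 0→5, due 15, tardiness 0
T2: 5→7, due 35, tardiness 0
T3: 7→13, due 25, tardiness 0
T4: 13→26, due 19, tardiness 7
T5: 26→29, due 16, tardiness 13
T6: 29→44, due 17, tardiness 27
Late orders: 3.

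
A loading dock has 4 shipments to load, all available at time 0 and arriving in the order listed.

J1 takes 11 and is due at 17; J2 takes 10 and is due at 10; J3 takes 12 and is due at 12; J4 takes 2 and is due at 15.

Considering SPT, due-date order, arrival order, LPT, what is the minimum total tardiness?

31

SPT (increasing processing time): J4 J2 J1 J3.
J4: 0→2, due 15, tardiness 0
J2: 2→12, due 10, tardiness 2
J1: 12→23, due 17, tardiness 6
J3: 23→35, due 12, tardiness 23
Sum = 0+2+6+23 = 31.
EDD (increasing due date): J2 J3 J4 J1.
J2: 0→10, due 10, tardiness 0
J3: 10→22, due 12, tardiness 10
J4: 22→24, due 15, tardiness 9
J1: 24→35, due 17, tardiness 18
Sum = 0+10+9+18 = 37.
FIFO (arrival order): J1 J2 J3 J4.
J1: 0→11, due 17, tardiness 0
J2: 11→21, due 10, tardiness 11
J3: 21→33, due 12, tardiness 21
J4: 33→35, due 15, tardiness 20
Sum = 0+11+21+20 = 52.
LPT (decreasing processing time): J3 J1 J2 J4.
J3: 0→12, due 12, tardiness 0
J1: 12→23, due 17, tardiness 6
J2: 23→33, due 10, tardiness 23
J4: 33→35, due 15, tardiness 20
Sum = 0+6+23+20 = 49.
SPT 31, EDD 37, FIFO 52, LPT 49 → minimum 31.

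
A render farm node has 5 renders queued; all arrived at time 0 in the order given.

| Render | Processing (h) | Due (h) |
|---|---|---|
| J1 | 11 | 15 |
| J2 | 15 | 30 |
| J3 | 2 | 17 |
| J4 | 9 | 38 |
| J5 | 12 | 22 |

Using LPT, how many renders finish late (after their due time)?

LPT (decreasing processing time): J2 J5 J1 J4 J3.
J2: 0→15, due 30, tardiness 0
J5: 15→27, due 22, tardiness 5
J1: 27→38, due 15, tardiness 23
J4: 38→47, due 38, tardiness 9
J3: 47→49, due 17, tardiness 32
Late renders: 4.

4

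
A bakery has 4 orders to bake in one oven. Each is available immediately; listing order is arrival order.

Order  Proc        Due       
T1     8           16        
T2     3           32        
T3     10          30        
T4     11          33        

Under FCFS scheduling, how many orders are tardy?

0

FIFO (arrival order): T1 T2 T3 T4.
T1: 0→8, due 16, tardiness 0
T2: 8→11, due 32, tardiness 0
T3: 11→21, due 30, tardiness 0
T4: 21→32, due 33, tardiness 0
Late orders: 0.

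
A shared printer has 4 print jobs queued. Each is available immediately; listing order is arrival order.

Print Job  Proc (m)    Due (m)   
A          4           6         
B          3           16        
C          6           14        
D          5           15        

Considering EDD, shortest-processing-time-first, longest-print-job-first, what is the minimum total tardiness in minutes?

EDD (increasing due date): A C D B.
A: 0→4, due 6, tardiness 0
C: 4→10, due 14, tardiness 0
D: 10→15, due 15, tardiness 0
B: 15→18, due 16, tardiness 2
Sum = 0+0+0+2 = 2.
SPT (increasing processing time): B A D C.
B: 0→3, due 16, tardiness 0
A: 3→7, due 6, tardiness 1
D: 7→12, due 15, tardiness 0
C: 12→18, due 14, tardiness 4
Sum = 0+1+0+4 = 5.
LPT (decreasing processing time): C D A B.
C: 0→6, due 14, tardiness 0
D: 6→11, due 15, tardiness 0
A: 11→15, due 6, tardiness 9
B: 15→18, due 16, tardiness 2
Sum = 0+0+9+2 = 11.
EDD 2, SPT 5, LPT 11 → minimum 2.

2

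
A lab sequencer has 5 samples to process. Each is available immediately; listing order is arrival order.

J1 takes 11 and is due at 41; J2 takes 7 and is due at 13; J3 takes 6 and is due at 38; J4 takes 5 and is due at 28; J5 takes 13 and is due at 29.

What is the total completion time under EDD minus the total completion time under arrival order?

EDD (increasing due date): J2 J4 J5 J3 J1.
J2: 0→7
J4: 7→12
J5: 12→25
J3: 25→31
J1: 31→42
Sum = 7+12+25+31+42 = 117.
FIFO (arrival order): J1 J2 J3 J4 J5.
J1: 0→11
J2: 11→18
J3: 18→24
J4: 24→29
J5: 29→42
Sum = 11+18+24+29+42 = 124.
Difference = 117 − 124 = -7.

-7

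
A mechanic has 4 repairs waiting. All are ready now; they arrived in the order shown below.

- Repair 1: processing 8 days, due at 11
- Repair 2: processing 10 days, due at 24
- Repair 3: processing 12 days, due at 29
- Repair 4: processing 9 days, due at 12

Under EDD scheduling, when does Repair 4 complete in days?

EDD (increasing due date): Repair 1 Repair 4 Repair 2 Repair 3.
Repair 1: 0→8
Repair 4: 8→17

17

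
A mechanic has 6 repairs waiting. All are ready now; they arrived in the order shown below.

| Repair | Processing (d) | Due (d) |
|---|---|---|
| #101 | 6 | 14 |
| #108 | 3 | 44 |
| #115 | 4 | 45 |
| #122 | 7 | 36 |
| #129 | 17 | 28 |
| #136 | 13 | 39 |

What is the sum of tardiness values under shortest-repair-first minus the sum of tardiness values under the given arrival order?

2

SPT (increasing processing time): #108 #115 #101 #122 #136 #129.
#108: 0→3, due 44, tardiness 0
#115: 3→7, due 45, tardiness 0
#101: 7→13, due 14, tardiness 0
#122: 13→20, due 36, tardiness 0
#136: 20→33, due 39, tardiness 0
#129: 33→50, due 28, tardiness 22
Sum = 0+0+0+0+0+22 = 22.
FIFO (arrival order): #101 #108 #115 #122 #129 #136.
#101: 0→6, due 14, tardiness 0
#108: 6→9, due 44, tardiness 0
#115: 9→13, due 45, tardiness 0
#122: 13→20, due 36, tardiness 0
#129: 20→37, due 28, tardiness 9
#136: 37→50, due 39, tardiness 11
Sum = 0+0+0+0+9+11 = 20.
Difference = 22 − 20 = 2.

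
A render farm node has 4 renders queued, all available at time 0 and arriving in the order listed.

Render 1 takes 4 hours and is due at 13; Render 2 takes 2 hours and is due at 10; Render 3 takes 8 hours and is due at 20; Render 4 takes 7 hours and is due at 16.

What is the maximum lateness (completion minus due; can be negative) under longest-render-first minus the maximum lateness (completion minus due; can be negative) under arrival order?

6

LPT (decreasing processing time): Render 3 Render 4 Render 1 Render 2.
Render 3: 0→8, due 20, lateness -12
Render 4: 8→15, due 16, lateness -1
Render 1: 15→19, due 13, lateness 6
Render 2: 19→21, due 10, lateness 11
Maximum = 11.
FIFO (arrival order): Render 1 Render 2 Render 3 Render 4.
Render 1: 0→4, due 13, lateness -9
Render 2: 4→6, due 10, lateness -4
Render 3: 6→14, due 20, lateness -6
Render 4: 14→21, due 16, lateness 5
Maximum = 5.
Difference = 11 − 5 = 6.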